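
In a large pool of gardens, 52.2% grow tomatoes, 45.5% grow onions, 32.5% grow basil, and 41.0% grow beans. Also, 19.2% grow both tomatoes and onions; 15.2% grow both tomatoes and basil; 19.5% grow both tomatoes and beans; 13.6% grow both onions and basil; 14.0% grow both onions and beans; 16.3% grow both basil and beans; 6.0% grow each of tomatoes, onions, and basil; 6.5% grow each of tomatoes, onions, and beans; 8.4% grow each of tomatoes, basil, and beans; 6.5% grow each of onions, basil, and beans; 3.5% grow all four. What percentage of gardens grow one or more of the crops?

Inclusion–exclusion gives
P(union) = 52.2 + 45.5 + 32.5 + 41.0 − 19.2 − 15.2 − 19.5 − 13.6 − 14.0 − 16.3 + 6.0 + 6.5 + 8.4 + 6.5 − 3.5 = 97.3%

97.3%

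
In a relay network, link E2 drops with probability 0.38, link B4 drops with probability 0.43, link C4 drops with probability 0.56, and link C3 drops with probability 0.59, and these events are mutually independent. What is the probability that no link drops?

Independence gives P(none) = ∏(1 − pᵢ).
P(none) = (1 − 0.38) × (1 − 0.43) × (1 − 0.56) × (1 − 0.59) = 0.62 × 0.57 × 0.44 × 0.41 = 0.06375336

0.06375336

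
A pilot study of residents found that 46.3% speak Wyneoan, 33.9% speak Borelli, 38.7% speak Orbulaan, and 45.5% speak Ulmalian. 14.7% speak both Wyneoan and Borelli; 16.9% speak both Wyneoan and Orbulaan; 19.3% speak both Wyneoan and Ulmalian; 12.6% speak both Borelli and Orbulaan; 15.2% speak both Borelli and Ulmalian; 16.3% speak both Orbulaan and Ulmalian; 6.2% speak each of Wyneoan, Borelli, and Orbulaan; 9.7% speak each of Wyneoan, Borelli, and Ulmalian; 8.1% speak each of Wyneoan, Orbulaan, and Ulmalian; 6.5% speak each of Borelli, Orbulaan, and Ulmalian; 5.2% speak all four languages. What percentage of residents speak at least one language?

P(union) = 46.3 + 33.9 + 38.7 + 45.5 − 14.7 − 16.9 − 19.3 − 12.6 − 15.2 − 16.3 + 6.2 + 9.7 + 8.1 + 6.5 − 5.2 = 94.7%

94.7%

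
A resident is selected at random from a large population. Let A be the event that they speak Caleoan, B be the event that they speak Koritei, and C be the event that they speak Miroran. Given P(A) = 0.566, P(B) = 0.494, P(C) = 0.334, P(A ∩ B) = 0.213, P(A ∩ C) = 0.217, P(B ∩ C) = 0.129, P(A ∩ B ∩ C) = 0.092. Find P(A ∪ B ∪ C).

By inclusion–exclusion:
P(A ∪ B ∪ C) = 0.566 + 0.494 + 0.334 − 0.213 − 0.217 − 0.129 + 0.092 = 0.927

0.927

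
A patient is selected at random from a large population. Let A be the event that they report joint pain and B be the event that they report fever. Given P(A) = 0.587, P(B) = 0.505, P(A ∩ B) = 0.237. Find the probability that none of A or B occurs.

By inclusion-exclusion,
P(A ∪ B) = 0.587 + 0.505 − 0.237 = 0.855
P(none) = 1 − 0.855 = 0.145

0.145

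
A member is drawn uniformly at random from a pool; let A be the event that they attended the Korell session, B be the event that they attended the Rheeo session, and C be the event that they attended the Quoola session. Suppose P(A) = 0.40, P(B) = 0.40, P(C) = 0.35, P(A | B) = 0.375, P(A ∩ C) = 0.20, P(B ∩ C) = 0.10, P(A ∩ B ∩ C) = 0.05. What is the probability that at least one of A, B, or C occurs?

P(A ∩ B) = P(B)·P(A|B) = 0.40 × 0.375 = 0.15
By inclusion-exclusion,
P(A ∪ B ∪ C) = 0.40 + 0.40 + 0.35 − 0.15 − 0.20 − 0.10 + 0.05 = 0.75

0.75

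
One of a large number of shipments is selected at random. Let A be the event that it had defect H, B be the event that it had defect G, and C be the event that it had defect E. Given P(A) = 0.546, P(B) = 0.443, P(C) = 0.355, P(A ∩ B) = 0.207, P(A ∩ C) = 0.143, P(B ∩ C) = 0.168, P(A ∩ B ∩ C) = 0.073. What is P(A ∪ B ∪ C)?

0.899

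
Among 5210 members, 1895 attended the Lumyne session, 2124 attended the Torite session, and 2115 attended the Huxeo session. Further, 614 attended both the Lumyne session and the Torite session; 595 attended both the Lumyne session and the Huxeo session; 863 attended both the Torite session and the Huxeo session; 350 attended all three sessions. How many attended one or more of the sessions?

4412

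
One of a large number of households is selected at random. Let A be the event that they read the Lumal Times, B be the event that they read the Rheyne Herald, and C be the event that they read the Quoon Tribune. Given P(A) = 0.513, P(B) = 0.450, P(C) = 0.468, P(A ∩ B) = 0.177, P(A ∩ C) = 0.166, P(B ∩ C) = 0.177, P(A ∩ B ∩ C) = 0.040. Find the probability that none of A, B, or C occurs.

0.049

Inclusion–exclusion gives
P(A ∪ B ∪ C) = 0.513 + 0.450 + 0.468 − 0.177 − 0.166 − 0.177 + 0.040 = 0.951
P(none) = 1 − 0.951 = 0.049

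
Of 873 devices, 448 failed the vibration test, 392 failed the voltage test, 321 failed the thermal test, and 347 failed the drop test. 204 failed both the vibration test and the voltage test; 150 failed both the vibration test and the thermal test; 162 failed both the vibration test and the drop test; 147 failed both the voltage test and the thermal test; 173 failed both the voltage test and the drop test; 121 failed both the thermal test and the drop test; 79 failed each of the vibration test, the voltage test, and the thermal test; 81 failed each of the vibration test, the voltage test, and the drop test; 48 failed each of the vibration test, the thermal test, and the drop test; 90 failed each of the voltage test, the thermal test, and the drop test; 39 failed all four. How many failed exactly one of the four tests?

332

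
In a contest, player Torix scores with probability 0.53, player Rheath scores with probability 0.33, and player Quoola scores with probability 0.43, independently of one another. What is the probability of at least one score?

Independence gives P(none) = ∏(1 − pᵢ).
P(none) = (1 − 0.53) × (1 − 0.33) × (1 − 0.43) = 0.47 × 0.67 × 0.57 = 0.179493
P(at least one) = 1 − 0.179493 = 0.820507

0.820507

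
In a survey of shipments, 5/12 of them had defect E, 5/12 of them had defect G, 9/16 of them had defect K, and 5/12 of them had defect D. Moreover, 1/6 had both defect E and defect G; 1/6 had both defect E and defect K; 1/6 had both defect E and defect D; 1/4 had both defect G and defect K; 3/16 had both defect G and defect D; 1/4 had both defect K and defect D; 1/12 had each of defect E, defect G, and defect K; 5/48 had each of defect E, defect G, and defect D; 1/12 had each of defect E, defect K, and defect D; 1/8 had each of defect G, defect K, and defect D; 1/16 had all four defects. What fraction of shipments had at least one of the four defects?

23/24

P(at least one) = 5/12 + 5/12 + 9/16 + 5/12 − 1/6 − 1/6 − 1/6 − 1/4 − 3/16 − 1/4 + 1/12 + 5/48 + 1/12 + 1/8 − 1/16 = 23/24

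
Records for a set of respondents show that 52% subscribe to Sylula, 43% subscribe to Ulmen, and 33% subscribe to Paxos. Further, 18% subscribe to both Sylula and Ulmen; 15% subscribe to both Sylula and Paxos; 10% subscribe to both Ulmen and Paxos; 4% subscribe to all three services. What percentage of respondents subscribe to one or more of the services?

89%

By inclusion–exclusion:
P(at least one) = 52 + 43 + 33 − 18 − 15 − 10 + 4 = 89%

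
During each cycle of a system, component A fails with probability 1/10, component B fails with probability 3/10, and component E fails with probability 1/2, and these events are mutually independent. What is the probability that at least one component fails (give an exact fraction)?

P(none) = (1 − 1/10) × (1 − 3/10) × (1 − 1/2) = 9/10 × 7/10 × 1/2 = 63/200
P(at least one) = 1 − 63/200 = 137/200

137/200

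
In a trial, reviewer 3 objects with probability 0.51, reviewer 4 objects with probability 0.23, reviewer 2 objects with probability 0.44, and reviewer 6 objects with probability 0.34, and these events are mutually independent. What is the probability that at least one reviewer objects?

0.86054992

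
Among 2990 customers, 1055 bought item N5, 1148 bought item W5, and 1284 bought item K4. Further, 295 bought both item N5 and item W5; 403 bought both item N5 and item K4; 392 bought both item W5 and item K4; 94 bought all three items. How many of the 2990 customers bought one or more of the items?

Using inclusion–exclusion:
|at least one| = 1055 + 1148 + 1284 − 295 − 403 − 392 + 94 = 2491

2491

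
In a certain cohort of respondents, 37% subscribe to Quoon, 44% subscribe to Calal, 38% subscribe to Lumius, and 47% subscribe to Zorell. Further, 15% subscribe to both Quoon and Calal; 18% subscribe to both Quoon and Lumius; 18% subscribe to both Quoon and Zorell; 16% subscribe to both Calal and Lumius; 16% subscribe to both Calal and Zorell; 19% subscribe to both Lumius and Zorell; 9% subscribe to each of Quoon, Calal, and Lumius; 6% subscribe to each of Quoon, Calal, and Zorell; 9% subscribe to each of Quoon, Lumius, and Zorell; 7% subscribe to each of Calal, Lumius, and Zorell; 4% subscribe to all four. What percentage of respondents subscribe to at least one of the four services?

91%

Inclusion–exclusion gives
P(union) = 37 + 44 + 38 + 47 − 15 − 18 − 18 − 16 − 16 − 19 + 9 + 6 + 9 + 7 − 4 = 91%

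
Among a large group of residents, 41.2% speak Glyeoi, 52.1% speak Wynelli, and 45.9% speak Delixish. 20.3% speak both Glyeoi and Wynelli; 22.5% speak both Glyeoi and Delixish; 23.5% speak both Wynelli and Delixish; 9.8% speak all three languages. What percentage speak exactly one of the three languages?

Using the inclusion–exclusion count for exactly one event:
P(exactly one) = 41.2 + 52.1 + 45.9 − 2·20.3 − 2·22.5 − 2·23.5 + 3·9.8 = 36.0%

36.0%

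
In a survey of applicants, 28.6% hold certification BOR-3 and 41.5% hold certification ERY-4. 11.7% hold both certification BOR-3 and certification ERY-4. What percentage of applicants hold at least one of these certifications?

58.4%

Apply inclusion-exclusion:
P(union) = 28.6 + 41.5 − 11.7 = 58.4%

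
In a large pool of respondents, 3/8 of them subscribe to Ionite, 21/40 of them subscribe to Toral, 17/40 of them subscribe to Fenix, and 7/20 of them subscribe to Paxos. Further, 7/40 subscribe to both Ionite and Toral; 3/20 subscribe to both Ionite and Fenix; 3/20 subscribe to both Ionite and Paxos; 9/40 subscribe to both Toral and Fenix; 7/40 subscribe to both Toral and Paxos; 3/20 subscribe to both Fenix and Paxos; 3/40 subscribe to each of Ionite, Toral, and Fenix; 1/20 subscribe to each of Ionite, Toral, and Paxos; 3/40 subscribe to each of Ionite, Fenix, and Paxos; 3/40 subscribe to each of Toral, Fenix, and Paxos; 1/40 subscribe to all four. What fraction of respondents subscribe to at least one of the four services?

9/10

P(union) = 3/8 + 21/40 + 17/40 + 7/20 − 7/40 − 3/20 − 3/20 − 9/40 − 7/40 − 3/20 + 3/40 + 1/20 + 3/40 + 3/40 − 1/40 = 9/10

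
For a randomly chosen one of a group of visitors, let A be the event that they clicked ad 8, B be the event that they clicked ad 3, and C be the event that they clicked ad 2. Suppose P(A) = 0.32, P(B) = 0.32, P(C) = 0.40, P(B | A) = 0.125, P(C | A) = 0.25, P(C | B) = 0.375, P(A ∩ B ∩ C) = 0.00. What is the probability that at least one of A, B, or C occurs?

P(A ∩ B) = P(A)·P(B|A) = 0.32 × 0.125 = 0.04
P(A ∩ C) = P(A)·P(C|A) = 0.32 × 0.25 = 0.08
P(B ∩ C) = P(B)·P(C|B) = 0.32 × 0.375 = 0.12
P(A ∪ B ∪ C) = 0.32 + 0.32 + 0.40 − 0.04 − 0.08 − 0.12 + 0.00 = 0.80

0.80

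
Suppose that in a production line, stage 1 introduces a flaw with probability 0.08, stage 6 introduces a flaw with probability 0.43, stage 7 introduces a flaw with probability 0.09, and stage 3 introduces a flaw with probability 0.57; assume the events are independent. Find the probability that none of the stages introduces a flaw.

0.20519772

P(none) = (1 − 0.08) × (1 − 0.43) × (1 − 0.09) × (1 − 0.57) = 0.92 × 0.57 × 0.91 × 0.43 = 0.20519772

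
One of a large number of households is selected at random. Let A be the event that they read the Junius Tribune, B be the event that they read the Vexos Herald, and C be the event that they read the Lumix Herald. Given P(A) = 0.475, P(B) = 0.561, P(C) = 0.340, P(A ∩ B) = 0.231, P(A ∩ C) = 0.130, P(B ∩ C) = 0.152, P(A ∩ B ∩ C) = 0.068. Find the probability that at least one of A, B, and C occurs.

0.931

Apply inclusion-exclusion:
P(A ∪ B ∪ C) = 0.475 + 0.561 + 0.340 − 0.231 − 0.130 − 0.152 + 0.068 = 0.931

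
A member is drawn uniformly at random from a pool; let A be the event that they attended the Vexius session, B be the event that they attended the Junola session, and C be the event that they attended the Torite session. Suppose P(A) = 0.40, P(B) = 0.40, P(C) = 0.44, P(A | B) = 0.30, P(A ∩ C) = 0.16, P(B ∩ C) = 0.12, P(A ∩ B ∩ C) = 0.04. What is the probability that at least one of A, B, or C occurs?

0.88

P(A ∩ B) = P(B)·P(A|B) = 0.40 × 0.30 = 0.12
P(A ∪ B ∪ C) = 0.40 + 0.40 + 0.44 − 0.12 − 0.16 − 0.12 + 0.04 = 0.88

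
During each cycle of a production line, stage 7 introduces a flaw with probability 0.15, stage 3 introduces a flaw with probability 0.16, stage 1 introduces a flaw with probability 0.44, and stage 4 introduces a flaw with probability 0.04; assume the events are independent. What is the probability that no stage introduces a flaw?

P(none) = (1 − 0.15) × (1 − 0.16) × (1 − 0.44) × (1 − 0.04) = 0.85 × 0.84 × 0.56 × 0.96 = 0.3838464

0.3838464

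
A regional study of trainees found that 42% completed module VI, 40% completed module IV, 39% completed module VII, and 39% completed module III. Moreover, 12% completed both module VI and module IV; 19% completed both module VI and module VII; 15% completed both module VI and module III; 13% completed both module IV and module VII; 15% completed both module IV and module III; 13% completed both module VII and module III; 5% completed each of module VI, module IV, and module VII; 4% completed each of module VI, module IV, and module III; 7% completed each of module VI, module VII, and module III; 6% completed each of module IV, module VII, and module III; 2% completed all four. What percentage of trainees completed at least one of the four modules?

93%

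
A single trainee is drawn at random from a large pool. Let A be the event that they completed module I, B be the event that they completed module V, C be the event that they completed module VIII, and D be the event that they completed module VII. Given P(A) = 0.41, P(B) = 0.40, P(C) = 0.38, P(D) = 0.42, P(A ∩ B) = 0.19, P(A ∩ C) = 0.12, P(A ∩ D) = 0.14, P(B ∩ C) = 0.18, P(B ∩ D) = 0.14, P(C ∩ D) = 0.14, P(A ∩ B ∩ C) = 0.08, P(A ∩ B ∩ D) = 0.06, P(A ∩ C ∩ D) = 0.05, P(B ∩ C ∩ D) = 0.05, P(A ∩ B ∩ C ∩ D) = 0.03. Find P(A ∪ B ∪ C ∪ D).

P(A ∪ B ∪ C ∪ D) = 0.41 + 0.40 + 0.38 + 0.42 − 0.19 − 0.12 − 0.14 − 0.18 − 0.14 − 0.14 + 0.08 + 0.06 + 0.05 + 0.05 − 0.03 = 0.91

0.91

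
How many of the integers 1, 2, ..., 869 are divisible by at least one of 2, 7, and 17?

518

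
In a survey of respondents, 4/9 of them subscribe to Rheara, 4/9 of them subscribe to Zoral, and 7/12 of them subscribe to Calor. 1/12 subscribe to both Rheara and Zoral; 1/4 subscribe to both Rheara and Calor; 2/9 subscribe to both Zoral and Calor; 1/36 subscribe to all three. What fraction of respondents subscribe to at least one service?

17/18

P(at least one) = 4/9 + 4/9 + 7/12 − 1/12 − 1/4 − 2/9 + 1/36 = 17/18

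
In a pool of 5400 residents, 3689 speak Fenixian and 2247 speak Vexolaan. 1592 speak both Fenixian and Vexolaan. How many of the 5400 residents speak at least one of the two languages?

4344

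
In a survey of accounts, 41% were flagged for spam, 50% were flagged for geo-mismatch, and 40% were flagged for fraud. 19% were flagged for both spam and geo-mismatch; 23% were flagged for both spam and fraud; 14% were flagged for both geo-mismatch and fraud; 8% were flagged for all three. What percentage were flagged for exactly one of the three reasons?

Using the inclusion–exclusion count for exactly one event:
P(exactly one) = 41 + 50 + 40 − 2·19 − 2·23 − 2·14 + 3·8 = 43%

43%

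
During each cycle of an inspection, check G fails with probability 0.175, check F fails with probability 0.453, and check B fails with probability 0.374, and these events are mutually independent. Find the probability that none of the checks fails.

0.28249815

Independence gives P(none) = ∏(1 − pᵢ).
P(none) = (1 − 0.175) × (1 − 0.453) × (1 − 0.374) = 0.825 × 0.547 × 0.626 = 0.28249815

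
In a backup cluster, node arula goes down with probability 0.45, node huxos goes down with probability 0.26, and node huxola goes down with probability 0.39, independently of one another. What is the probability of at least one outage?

0.75173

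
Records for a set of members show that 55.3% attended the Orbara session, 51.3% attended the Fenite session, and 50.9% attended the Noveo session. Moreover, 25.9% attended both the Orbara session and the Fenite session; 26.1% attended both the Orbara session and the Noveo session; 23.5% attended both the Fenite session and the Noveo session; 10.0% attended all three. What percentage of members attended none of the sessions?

8.0%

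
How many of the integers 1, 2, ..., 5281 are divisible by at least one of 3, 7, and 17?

2440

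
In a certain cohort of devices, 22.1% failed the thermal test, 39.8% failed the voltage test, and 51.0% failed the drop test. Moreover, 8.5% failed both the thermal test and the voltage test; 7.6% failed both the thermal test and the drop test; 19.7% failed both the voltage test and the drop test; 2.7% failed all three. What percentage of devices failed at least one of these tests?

Apply inclusion-exclusion:
P(at least one) = 22.1 + 39.8 + 51.0 − 8.5 − 7.6 − 19.7 + 2.7 = 79.8%

79.8%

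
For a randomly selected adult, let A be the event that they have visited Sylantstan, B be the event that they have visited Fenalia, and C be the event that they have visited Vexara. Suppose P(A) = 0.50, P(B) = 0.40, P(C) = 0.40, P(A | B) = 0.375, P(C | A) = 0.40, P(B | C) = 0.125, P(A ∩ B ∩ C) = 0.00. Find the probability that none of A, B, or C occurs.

P(A ∩ B) = P(B)·P(A|B) = 0.40 × 0.375 = 0.15
P(A ∩ C) = P(A)·P(C|A) = 0.50 × 0.40 = 0.20
P(B ∩ C) = P(C)·P(B|C) = 0.40 × 0.125 = 0.05
By inclusion–exclusion:
P(A ∪ B ∪ C) = 0.50 + 0.40 + 0.40 − 0.15 − 0.20 − 0.05 + 0.00 = 0.90
P(none) = 1 − 0.90 = 0.10

0.10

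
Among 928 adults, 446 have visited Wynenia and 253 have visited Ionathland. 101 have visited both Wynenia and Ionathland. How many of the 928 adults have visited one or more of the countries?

598

Inclusion–exclusion gives
|at least one| = 446 + 253 − 101 = 598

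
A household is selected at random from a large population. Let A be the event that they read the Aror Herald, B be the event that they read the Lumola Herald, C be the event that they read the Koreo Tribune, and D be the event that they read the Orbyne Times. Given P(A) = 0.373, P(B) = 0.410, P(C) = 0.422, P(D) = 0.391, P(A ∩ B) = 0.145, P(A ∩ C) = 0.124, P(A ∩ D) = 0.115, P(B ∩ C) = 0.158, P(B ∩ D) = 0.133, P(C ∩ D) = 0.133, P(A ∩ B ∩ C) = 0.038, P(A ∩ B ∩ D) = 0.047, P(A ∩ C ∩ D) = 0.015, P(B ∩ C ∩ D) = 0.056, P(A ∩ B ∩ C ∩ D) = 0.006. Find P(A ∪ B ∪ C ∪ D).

0.938

Inclusion–exclusion gives
P(A ∪ B ∪ C ∪ D) = 0.373 + 0.410 + 0.422 + 0.391 − 0.145 − 0.124 − 0.115 − 0.158 − 0.133 − 0.133 + 0.038 + 0.047 + 0.015 + 0.056 − 0.006 = 0.938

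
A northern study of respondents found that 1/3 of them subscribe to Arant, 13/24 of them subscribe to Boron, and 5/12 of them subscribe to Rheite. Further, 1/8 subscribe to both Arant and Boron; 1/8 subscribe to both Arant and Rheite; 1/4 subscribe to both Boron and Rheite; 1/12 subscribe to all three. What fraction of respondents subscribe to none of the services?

1/8

By inclusion–exclusion:
P(union) = 1/3 + 13/24 + 5/12 − 1/8 − 1/8 − 1/4 + 1/12 = 7/8
P(none) = 1 − 7/8 = 1/8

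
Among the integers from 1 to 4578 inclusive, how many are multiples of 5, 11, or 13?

1504

Inclusion–exclusion gives
⌊4578/5⌋ + ⌊4578/11⌋ + ⌊4578/13⌋ − ⌊4578/55⌋ − ⌊4578/65⌋ − ⌊4578/143⌋ + ⌊4578/715⌋ = 915 + 416 + 352 − 83 − 70 − 32 + 6 = 1504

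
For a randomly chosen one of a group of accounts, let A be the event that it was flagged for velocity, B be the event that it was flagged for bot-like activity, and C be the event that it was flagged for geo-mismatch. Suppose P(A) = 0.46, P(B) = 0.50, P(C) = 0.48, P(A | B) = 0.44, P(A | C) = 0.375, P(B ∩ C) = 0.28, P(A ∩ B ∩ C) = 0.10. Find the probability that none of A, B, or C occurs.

0.14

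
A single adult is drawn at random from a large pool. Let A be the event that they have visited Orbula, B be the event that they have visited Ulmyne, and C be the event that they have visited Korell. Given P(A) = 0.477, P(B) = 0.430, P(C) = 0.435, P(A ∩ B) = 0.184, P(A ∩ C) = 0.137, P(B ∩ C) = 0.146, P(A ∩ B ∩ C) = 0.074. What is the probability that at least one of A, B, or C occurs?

0.949

Inclusion–exclusion gives
P(A ∪ B ∪ C) = 0.477 + 0.430 + 0.435 − 0.184 − 0.137 − 0.146 + 0.074 = 0.949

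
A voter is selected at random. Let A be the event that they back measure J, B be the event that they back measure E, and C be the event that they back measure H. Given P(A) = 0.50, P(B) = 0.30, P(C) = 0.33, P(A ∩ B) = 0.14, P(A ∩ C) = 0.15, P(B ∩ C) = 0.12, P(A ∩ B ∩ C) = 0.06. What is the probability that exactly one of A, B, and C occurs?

0.49

P(exactly one) = 0.50 + 0.30 + 0.33 − 2·0.14 − 2·0.15 − 2·0.12 + 3·0.06 = 0.49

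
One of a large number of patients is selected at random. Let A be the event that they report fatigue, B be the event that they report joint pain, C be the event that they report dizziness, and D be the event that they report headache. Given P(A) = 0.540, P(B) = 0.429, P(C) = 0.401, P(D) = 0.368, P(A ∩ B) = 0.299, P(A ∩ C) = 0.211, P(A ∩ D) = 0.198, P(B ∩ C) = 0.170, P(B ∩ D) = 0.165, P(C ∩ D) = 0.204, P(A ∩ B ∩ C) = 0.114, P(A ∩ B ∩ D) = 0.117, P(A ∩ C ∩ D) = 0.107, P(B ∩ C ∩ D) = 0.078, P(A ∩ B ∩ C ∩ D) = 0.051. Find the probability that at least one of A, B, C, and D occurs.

0.856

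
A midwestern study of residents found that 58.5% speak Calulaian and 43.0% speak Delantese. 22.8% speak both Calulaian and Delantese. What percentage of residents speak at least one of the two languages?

78.7%

Inclusion–exclusion gives
P(at least one) = 58.5 + 43.0 − 22.8 = 78.7%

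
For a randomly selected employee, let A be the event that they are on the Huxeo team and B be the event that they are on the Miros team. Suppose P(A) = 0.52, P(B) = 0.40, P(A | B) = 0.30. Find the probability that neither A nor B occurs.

0.20

P(A ∩ B) = P(B)·P(A|B) = 0.40 × 0.30 = 0.12
Apply inclusion-exclusion:
P(A ∪ B) = 0.52 + 0.40 − 0.12 = 0.80
P(none) = 1 − 0.80 = 0.20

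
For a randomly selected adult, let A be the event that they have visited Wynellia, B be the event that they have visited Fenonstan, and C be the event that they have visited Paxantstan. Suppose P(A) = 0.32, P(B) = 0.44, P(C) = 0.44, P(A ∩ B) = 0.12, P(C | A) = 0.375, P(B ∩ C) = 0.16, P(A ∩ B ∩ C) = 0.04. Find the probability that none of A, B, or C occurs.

0.16

P(A ∩ C) = P(A)·P(C|A) = 0.32 × 0.375 = 0.12
P(A ∪ B ∪ C) = 0.32 + 0.44 + 0.44 − 0.12 − 0.12 − 0.16 + 0.04 = 0.84
P(none) = 1 − 0.84 = 0.16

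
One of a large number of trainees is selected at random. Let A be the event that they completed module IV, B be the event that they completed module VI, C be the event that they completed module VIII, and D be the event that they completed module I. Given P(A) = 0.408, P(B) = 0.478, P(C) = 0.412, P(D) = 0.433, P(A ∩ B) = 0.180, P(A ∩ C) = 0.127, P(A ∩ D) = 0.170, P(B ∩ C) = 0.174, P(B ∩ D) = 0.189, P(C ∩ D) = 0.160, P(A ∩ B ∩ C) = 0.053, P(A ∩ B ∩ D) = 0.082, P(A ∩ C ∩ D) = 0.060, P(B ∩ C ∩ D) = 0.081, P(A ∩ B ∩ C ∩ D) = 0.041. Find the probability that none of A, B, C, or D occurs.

0.034

P(A ∪ B ∪ C ∪ D) = 0.408 + 0.478 + 0.412 + 0.433 − 0.180 − 0.127 − 0.170 − 0.174 − 0.189 − 0.160 + 0.053 + 0.082 + 0.060 + 0.081 − 0.041 = 0.966
P(none) = 1 − 0.966 = 0.034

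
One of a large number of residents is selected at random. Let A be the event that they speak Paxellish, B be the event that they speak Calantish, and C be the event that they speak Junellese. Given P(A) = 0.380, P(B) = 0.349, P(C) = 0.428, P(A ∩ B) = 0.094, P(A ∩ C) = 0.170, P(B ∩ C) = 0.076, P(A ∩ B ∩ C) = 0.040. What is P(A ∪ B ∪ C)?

0.857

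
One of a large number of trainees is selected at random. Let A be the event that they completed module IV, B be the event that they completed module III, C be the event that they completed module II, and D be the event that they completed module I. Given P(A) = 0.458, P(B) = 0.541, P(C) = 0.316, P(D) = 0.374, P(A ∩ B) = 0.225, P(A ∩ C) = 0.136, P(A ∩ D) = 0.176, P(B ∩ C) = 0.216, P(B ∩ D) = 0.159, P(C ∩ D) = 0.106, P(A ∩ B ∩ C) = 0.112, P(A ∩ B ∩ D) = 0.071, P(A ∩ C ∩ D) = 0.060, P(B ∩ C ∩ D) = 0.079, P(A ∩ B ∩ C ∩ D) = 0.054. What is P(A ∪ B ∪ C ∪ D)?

0.939

P(A ∪ B ∪ C ∪ D) = 0.458 + 0.541 + 0.316 + 0.374 − 0.225 − 0.136 − 0.176 − 0.216 − 0.159 − 0.106 + 0.112 + 0.071 + 0.060 + 0.079 − 0.054 = 0.939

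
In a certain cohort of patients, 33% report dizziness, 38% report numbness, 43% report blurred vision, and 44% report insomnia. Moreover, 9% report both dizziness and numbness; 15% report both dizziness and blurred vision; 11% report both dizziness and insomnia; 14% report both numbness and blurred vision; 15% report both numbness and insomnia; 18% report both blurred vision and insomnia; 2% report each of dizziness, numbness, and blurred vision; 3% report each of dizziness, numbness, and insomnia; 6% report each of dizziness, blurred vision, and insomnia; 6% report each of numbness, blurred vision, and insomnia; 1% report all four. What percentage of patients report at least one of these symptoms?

Apply inclusion-exclusion:
P(at least one) = 33 + 38 + 43 + 44 − 9 − 15 − 11 − 14 − 15 − 18 + 2 + 3 + 6 + 6 − 1 = 92%

92%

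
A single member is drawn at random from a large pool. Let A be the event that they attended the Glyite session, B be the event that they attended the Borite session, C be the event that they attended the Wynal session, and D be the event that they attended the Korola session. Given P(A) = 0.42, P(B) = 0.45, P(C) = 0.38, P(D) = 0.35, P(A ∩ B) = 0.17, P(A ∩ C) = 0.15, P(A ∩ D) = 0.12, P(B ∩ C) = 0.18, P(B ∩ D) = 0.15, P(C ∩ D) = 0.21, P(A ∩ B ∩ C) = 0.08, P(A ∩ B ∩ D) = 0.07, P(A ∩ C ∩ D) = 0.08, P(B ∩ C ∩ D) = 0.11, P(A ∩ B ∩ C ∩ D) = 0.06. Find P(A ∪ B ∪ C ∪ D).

P(A ∪ B ∪ C ∪ D) = 0.42 + 0.45 + 0.38 + 0.35 − 0.17 − 0.15 − 0.12 − 0.18 − 0.15 − 0.21 + 0.08 + 0.07 + 0.08 + 0.11 − 0.06 = 0.90

0.90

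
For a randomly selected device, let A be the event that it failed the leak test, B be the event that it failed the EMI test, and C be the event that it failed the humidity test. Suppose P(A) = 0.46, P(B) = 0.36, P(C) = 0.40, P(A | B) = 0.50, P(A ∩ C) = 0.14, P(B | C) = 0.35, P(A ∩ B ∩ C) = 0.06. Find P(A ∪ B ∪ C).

0.82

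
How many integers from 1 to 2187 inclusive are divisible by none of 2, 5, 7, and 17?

706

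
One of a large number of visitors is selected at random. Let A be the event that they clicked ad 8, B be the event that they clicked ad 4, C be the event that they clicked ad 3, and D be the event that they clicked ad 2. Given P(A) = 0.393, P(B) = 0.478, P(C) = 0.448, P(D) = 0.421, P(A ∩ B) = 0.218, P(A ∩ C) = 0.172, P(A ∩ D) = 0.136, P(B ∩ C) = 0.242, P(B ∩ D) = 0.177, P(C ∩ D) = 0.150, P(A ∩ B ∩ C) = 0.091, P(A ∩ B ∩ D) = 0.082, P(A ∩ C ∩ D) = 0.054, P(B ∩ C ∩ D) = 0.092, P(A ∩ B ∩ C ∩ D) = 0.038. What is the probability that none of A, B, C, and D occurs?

0.074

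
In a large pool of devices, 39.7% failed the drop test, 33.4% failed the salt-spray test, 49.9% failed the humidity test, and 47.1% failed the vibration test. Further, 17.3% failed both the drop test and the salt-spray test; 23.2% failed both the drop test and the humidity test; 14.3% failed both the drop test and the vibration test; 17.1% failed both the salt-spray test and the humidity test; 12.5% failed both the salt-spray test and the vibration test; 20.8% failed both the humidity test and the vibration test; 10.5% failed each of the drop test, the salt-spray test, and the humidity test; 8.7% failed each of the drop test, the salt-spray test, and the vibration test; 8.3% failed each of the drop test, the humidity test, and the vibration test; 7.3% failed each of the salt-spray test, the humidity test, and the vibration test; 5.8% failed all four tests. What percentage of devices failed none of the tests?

By inclusion-exclusion,
P(≥1) = 39.7 + 33.4 + 49.9 + 47.1 − 17.3 − 23.2 − 14.3 − 17.1 − 12.5 − 20.8 + 10.5 + 8.7 + 8.3 + 7.3 − 5.8 = 93.9%
P(none) = 100% − 93.9% = 6.1%

6.1%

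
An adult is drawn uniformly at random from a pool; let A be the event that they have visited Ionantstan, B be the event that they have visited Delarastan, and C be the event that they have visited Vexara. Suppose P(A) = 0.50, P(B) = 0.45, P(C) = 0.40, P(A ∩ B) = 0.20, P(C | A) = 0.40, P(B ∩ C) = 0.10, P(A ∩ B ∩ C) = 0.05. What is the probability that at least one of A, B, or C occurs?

0.90

P(A ∩ C) = P(A)·P(C|A) = 0.50 × 0.40 = 0.20
P(A ∪ B ∪ C) = 0.50 + 0.45 + 0.40 − 0.20 − 0.20 − 0.10 + 0.05 = 0.90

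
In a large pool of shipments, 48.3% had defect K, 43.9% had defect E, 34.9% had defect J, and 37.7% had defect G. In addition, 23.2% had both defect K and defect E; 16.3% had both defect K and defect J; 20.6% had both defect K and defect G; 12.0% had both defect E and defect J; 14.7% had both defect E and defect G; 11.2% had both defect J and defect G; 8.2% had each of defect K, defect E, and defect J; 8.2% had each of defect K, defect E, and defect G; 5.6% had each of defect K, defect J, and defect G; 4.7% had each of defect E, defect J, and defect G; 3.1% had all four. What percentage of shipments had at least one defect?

90.4%

Apply inclusion-exclusion:
P(≥1) = 48.3 + 43.9 + 34.9 + 37.7 − 23.2 − 16.3 − 20.6 − 12.0 − 14.7 − 11.2 + 8.2 + 8.2 + 5.6 + 4.7 − 3.1 = 90.4%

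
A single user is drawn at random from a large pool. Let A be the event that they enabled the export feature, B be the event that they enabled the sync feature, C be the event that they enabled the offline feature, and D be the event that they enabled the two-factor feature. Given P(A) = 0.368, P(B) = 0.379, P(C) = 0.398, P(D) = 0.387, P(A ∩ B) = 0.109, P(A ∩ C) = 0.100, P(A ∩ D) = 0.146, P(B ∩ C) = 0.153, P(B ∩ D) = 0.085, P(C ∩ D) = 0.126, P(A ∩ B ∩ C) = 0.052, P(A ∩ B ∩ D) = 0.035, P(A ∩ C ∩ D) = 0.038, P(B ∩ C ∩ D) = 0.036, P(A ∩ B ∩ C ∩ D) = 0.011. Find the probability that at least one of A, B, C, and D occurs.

0.963

P(A ∪ B ∪ C ∪ D) = 0.368 + 0.379 + 0.398 + 0.387 − 0.109 − 0.100 − 0.146 − 0.153 − 0.085 − 0.126 + 0.052 + 0.035 + 0.038 + 0.036 − 0.011 = 0.963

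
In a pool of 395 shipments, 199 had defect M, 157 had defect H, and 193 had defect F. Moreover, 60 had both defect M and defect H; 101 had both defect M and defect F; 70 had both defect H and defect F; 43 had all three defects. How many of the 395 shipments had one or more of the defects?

Inclusion–exclusion gives
N(≥1) = 199 + 157 + 193 − 60 − 101 − 70 + 43 = 361

361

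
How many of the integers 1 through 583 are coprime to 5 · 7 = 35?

400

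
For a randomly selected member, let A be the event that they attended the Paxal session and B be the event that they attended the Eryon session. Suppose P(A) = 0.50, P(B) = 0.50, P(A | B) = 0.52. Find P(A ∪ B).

P(A ∩ B) = P(B)·P(A|B) = 0.50 × 0.52 = 0.26
Using inclusion–exclusion:
P(A ∪ B) = 0.50 + 0.50 − 0.26 = 0.74

0.74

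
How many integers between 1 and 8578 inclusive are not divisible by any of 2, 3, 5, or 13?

2111

⌊8578/2⌋ + ⌊8578/3⌋ + ⌊8578/5⌋ + ⌊8578/13⌋ − ⌊8578/6⌋ − ⌊8578/10⌋ − ⌊8578/26⌋ − ⌊8578/15⌋ − ⌊8578/39⌋ − ⌊8578/65⌋ + ⌊8578/30⌋ + ⌊8578/78⌋ + ⌊8578/130⌋ + ⌊8578/195⌋ − ⌊8578/390⌋ = 4289 + 2859 + 1715 + 659 − 1429 − 857 − 329 − 571 − 219 − 131 + 285 + 109 + 65 + 43 − 21 = 6467
8578 − 6467 = 2111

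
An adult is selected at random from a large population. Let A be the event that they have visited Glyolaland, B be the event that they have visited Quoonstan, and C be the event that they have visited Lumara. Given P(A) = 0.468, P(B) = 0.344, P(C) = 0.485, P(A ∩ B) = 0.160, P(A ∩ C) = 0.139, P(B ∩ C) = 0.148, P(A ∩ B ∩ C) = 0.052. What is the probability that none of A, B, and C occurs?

0.098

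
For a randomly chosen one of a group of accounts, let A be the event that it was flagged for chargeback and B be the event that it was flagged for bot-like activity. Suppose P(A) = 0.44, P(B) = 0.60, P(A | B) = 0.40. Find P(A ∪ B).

0.80

P(A ∩ B) = P(B)·P(A|B) = 0.60 × 0.40 = 0.24
Inclusion–exclusion gives
P(A ∪ B) = 0.44 + 0.60 − 0.24 = 0.80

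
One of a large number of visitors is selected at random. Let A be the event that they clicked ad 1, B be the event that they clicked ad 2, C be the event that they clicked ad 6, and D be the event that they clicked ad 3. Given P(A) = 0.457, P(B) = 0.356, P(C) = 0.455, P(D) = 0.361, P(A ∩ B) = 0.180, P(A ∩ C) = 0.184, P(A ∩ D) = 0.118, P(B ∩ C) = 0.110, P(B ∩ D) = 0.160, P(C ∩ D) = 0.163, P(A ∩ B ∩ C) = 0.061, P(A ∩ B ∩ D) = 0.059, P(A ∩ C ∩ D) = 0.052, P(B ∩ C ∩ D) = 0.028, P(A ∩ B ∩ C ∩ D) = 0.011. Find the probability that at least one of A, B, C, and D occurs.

Inclusion–exclusion gives
P(A ∪ B ∪ C ∪ D) = 0.457 + 0.356 + 0.455 + 0.361 − 0.180 − 0.184 − 0.118 − 0.110 − 0.160 − 0.163 + 0.061 + 0.059 + 0.052 + 0.028 − 0.011 = 0.903

0.903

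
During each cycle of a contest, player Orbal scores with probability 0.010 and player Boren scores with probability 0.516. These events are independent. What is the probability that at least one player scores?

P(none) = (1 − 0.010) × (1 − 0.516) = 0.990 × 0.484 = 0.47916
P(at least one) = 1 − 0.47916 = 0.52084

0.52084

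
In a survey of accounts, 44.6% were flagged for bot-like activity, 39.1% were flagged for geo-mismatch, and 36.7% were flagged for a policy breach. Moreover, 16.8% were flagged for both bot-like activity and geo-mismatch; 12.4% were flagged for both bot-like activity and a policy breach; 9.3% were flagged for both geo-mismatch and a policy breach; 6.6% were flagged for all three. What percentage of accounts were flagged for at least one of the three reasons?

Apply inclusion-exclusion:
P(≥1) = 44.6 + 39.1 + 36.7 − 16.8 − 12.4 − 9.3 + 6.6 = 88.5%

88.5%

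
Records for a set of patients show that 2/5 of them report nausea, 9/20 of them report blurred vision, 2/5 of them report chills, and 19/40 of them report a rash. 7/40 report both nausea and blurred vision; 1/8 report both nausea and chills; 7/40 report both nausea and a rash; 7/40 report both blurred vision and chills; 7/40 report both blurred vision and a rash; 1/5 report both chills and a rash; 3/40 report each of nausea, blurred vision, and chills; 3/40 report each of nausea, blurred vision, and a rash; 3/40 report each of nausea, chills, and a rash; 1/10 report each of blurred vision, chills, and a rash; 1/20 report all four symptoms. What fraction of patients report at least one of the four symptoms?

P(union) = 2/5 + 9/20 + 2/5 + 19/40 − 7/40 − 1/8 − 7/40 − 7/40 − 7/40 − 1/5 + 3/40 + 3/40 + 3/40 + 1/10 − 1/20 = 39/40

39/40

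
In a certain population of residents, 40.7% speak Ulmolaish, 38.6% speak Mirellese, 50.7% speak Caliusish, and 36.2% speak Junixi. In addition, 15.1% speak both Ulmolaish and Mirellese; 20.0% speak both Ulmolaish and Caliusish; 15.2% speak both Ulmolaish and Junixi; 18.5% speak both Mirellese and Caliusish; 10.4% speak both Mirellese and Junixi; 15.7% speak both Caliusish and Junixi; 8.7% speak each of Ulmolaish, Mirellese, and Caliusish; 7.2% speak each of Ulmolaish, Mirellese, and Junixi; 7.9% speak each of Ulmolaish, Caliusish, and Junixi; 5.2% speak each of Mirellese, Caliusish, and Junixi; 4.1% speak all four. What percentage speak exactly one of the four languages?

47.0%

By inclusion–exclusion (exactly-one form):
P(exactly one) = 40.7 + 38.6 + 50.7 + 36.2 − 2·15.1 − 2·20.0 − 2·15.2 − 2·18.5 − 2·10.4 − 2·15.7 + 3·8.7 + 3·7.2 + 3·7.9 + 3·5.2 − 4·4.1 = 47.0%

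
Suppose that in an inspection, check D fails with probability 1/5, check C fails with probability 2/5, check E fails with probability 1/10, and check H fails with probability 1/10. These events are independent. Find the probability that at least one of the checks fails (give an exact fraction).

382/625

Since the events are independent, P(none) is the product of the individual non-occurrence probabilities.
P(none) = (1 − 1/5) × (1 − 2/5) × (1 − 1/10) × (1 − 1/10) = 4/5 × 3/5 × 9/10 × 9/10 = 243/625
P(at least one) = 1 − 243/625 = 382/625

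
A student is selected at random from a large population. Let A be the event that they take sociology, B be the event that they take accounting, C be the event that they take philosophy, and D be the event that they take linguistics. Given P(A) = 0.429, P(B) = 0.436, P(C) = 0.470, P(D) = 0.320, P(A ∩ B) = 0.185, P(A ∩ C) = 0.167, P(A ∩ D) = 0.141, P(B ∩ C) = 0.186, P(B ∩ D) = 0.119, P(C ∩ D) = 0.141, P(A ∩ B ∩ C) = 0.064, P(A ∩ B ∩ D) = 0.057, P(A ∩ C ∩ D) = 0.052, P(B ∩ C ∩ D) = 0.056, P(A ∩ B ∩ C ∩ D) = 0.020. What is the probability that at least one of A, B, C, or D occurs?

By inclusion-exclusion,
P(A ∪ B ∪ C ∪ D) = 0.429 + 0.436 + 0.470 + 0.320 − 0.185 − 0.167 − 0.141 − 0.186 − 0.119 − 0.141 + 0.064 + 0.057 + 0.052 + 0.056 − 0.020 = 0.925

0.925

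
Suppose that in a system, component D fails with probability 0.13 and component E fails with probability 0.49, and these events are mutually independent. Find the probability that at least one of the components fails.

P(none) = (1 − 0.13) × (1 − 0.49) = 0.87 × 0.51 = 0.4437
P(at least one) = 1 − 0.4437 = 0.5563

0.5563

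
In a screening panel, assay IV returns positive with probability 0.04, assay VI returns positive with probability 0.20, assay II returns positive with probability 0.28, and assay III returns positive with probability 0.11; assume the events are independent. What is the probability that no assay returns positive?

P(none) = (1 − 0.04) × (1 − 0.20) × (1 − 0.28) × (1 − 0.11) = 0.96 × 0.80 × 0.72 × 0.89 = 0.4921344

0.4921344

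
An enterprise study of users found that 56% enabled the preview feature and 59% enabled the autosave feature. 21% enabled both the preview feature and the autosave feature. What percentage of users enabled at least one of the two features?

Inclusion–exclusion gives
P(union) = 56 + 59 − 21 = 94%

94%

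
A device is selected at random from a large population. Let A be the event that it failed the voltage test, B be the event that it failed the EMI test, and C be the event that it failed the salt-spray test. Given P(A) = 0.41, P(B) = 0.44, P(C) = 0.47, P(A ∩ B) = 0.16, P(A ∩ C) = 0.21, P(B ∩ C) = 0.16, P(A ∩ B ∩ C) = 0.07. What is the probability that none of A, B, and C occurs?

0.14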